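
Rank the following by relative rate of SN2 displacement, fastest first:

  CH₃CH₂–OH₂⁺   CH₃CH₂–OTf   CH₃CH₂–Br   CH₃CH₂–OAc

Same R in every case — rank the leaving groups.
The more stable X⁻ (or X) is on its own — i.e. the weaker a base it is — the better a leaving group it makes.
CH₃CH₂–OTf loses OTf⁻: pKₐ(CF₃SO₃H (triflic acid)) ≈ -14
CH₃CH₂–Br loses Br⁻: pKₐ(HBr) ≈ -9
CH₃CH₂–OH₂⁺ loses H₂O: pKₐ(H₃O⁺) ≈ -1.7
CH₃CH₂–OAc loses AcO⁻: pKₐ(CH₃COOH) ≈ 4.8

CH₃CH₂–OTf > CH₃CH₂–Br > CH₃CH₂–OH₂⁺ > CH₃CH₂–OAc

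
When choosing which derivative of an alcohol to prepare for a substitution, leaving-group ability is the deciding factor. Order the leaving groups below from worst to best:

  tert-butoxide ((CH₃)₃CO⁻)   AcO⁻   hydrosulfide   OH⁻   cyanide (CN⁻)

A good leaving group is a weak base: the lower the pKₐ of its conjugate acid, the more readily it departs.
AcO⁻: pKₐ(CH₃COOH) ≈ 4.8
hydrosulfide: pKₐ(H₂S) ≈ 7
cyanide (CN⁻): pKₐ(HCN) ≈ 9.2
OH⁻: pKₐ(H₂O) ≈ 15.7
tert-butoxide ((CH₃)₃CO⁻): pKₐ(t-BuOH) ≈ 18
Reversing gives the worst-to-best order requested.

tert-butoxide ((CH₃)₃CO⁻) < OH⁻ < cyanide (CN⁻) < hydrosulfide < AcO⁻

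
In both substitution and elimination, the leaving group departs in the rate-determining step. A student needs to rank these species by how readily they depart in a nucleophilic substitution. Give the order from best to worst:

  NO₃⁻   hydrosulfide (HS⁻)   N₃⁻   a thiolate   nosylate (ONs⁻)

Rank by basicity of the departing species: weakest base leaves most easily.
nosylate (ONs⁻): pKₐ(p-O₂NC₆H₄SO₃H) ≈ -3.5
NO₃⁻: pKₐ(HNO₃) ≈ -1.3
N₃⁻: pKₐ(HN₃) ≈ 4.7
hydrosulfide (HS⁻): pKₐ(H₂S) ≈ 7
a thiolate: pKₐ(RSH (a thiol)) ≈ 10.5

nosylate (ONs⁻) > NO₃⁻ > N₃⁻ > hydrosulfide (HS⁻) > a thiolate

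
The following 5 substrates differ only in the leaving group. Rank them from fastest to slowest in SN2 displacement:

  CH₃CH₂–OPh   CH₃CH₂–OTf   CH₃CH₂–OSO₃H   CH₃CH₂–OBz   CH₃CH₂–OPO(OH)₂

CH₃CH₂–OTf > CH₃CH₂–OSO₃H > CH₃CH₂–OPO(OH)₂ > CH₃CH₂–OBz > CH₃CH₂–OPh

The skeletons are identical, so relative rate is governed entirely by leaving-group ability.
A good leaving group is a weak base: the lower the pKₐ of its conjugate acid, the more readily it departs.
CH₃CH₂–OTf loses OTf⁻: pKₐ(CF₃SO₃H (triflic acid)) ≈ -14
CH₃CH₂–OSO₃H loses HSO₄⁻: pKₐ(H₂SO₄) ≈ -3
CH₃CH₂–OPO(OH)₂ loses H₂PO₄⁻: pKₐ(H₃PO₄) ≈ 2.1
CH₃CH₂–OBz loses PhCOO⁻: pKₐ(C₆H₅COOH) ≈ 4.2
CH₃CH₂–OPh loses PhO⁻: pKₐ(C₆H₅OH (phenol)) ≈ 10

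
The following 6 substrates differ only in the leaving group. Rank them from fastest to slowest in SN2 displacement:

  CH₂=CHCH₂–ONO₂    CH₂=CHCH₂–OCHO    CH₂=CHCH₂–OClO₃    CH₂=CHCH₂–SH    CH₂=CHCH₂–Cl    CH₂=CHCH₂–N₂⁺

The skeletons are identical, so relative rate is governed entirely by leaving-group ability.
The more stable X⁻ (or X) is on its own — i.e. the weaker a base it is — the better a leaving group it makes.
CH₂=CHCH₂–N₂⁺ loses N₂: no meaningful conjugate acid; N₂ departs as an exceptionally stable neutral molecule
CH₂=CHCH₂–OClO₃ loses ClO₄⁻: pKₐ(HClO₄) ≈ -10
CH₂=CHCH₂–Cl loses Cl⁻: pKₐ(HCl) ≈ -7
CH₂=CHCH₂–ONO₂ loses NO₃⁻: pKₐ(HNO₃) ≈ -1.3
CH₂=CHCH₂–OCHO loses HCOO⁻: pKₐ(HCOOH) ≈ 3.8
CH₂=CHCH₂–SH loses HS⁻: pKₐ(H₂S) ≈ 7

CH₂=CHCH₂–N₂⁺ > CH₂=CHCH₂–OClO₃ > CH₂=CHCH₂–Cl > CH₂=CHCH₂–ONO₂ > CH₂=CHCH₂–OCHO > CH₂=CHCH₂–SH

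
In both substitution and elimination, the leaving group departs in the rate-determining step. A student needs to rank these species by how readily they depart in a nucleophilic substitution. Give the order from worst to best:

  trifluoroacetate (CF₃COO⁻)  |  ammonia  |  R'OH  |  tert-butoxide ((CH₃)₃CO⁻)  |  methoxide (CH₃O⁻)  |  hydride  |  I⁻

hydride < tert-butoxide ((CH₃)₃CO⁻) < methoxide (CH₃O⁻) < ammonia < trifluoroacetate (CF₃COO⁻) < R'OH < I⁻

A good leaving group is a weak base: the lower the pKₐ of its conjugate acid, the more readily it departs.
I⁻: pKₐ(HI) ≈ -10
R'OH: pKₐ(R'OH₂⁺) ≈ -2.4
trifluoroacetate (CF₃COO⁻): pKₐ(CF₃COOH) ≈ 0.2
ammonia: pKₐ(NH₄⁺) ≈ 9.2
methoxide (CH₃O⁻): pKₐ(CH₃OH) ≈ 15.5
tert-butoxide ((CH₃)₃CO⁻): pKₐ(t-BuOH) ≈ 18
hydride: pKₐ(H₂) ≈ 36
Listed from poorest to best leaving group as asked.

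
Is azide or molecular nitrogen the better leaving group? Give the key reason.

molecular nitrogen is the better leaving group.
N₂ is the ultimate leaving group — it departs as an exceptionally stable neutral molecule, whereas azide (pKₐ(HN₃) ≈ 4.7) is far more basic.

molecular nitrogen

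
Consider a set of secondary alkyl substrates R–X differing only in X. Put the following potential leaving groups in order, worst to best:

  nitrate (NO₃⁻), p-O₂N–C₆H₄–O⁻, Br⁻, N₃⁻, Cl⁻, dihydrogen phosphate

p-O₂N–C₆H₄–O⁻ < N₃⁻ < dihydrogen phosphate < nitrate (NO₃⁻) < Cl⁻ < Br⁻

Br⁻: pKₐ(HBr) ≈ -9 — weak base; good leaving group
Cl⁻: pKₐ(HCl) ≈ -7 — moderately weak base
nitrate (NO₃⁻): pKₐ(HNO₃) ≈ -1.3 — resonance-delocalised over three oxygens
dihydrogen phosphate: pKₐ(H₃PO₄) ≈ 2.1
N₃⁻: pKₐ(HN₃) ≈ 4.7 — linear, resonance-stabilised
p-O₂N–C₆H₄–O⁻: pKₐ(p-nitrophenol) ≈ 7.2
Reversing gives the worst-to-best order requested.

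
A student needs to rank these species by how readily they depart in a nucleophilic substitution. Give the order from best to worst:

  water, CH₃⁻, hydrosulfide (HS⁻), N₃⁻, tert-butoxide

water: pKₐ(H₃O⁺) ≈ -1.7 — neutral; leaves from a protonated alcohol (R–OH₂⁺)
N₃⁻: pKₐ(HN₃) ≈ 4.7 — linear, resonance-stabilised
hydrosulfide (HS⁻): pKₐ(H₂S) ≈ 7
tert-butoxide: pKₐ(t-BuOH) ≈ 18 — bulky, strongly basic alkoxide
CH₃⁻: pKₐ(CH₄) ≈ 48 — unstabilised carbanion; the worst conceivable leaving group

water > N₃⁻ > hydrosulfide (HS⁻) > tert-butoxide > CH₃⁻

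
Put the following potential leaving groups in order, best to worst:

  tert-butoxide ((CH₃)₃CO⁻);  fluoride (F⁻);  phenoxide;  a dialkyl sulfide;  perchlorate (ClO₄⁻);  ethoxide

perchlorate (ClO₄⁻) > a dialkyl sulfide > fluoride (F⁻) > phenoxide > ethoxide > tert-butoxide ((CH₃)₃CO⁻)

perchlorate (ClO₄⁻): pKₐ(HClO₄) ≈ -10
a dialkyl sulfide: pKₐ(R'₂SH⁺) ≈ -7
fluoride (F⁻): pKₐ(HF) ≈ 3.2
phenoxide: pKₐ(C₆H₅OH (phenol)) ≈ 10
ethoxide: pKₐ(CH₃CH₂OH) ≈ 16
tert-butoxide ((CH₃)₃CO⁻): pKₐ(t-BuOH) ≈ 18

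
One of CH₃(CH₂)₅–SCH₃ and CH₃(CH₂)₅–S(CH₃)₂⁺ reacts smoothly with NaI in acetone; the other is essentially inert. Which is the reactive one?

CH₃(CH₂)₅–S(CH₃)₂⁺

From CH₃(CH₂)₅–SCH₃ the departing group would be RS⁻ (pKₐ(RSH (a thiol)) ≈ 10.5). Moderately basic; rarely leaves without activation.
From CH₃(CH₂)₅–S(CH₃)₂⁺ the leaving group is SR'₂ (pKₐ(R'₂SH⁺) ≈ -7). Neutral; leaves from a sulfonium salt (R–SR'₂⁺).
(In practice CH₃(CH₂)₅–S(CH₃)₂⁺ is made from CH₃(CH₂)₅–SCH₃ by S-methylation with CH₃I, allowing neutral dimethyl sulfide, rather than methanethiolate, to depart.)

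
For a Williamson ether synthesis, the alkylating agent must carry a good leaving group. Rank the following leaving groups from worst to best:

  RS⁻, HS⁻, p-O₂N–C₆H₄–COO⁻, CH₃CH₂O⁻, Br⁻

CH₃CH₂O⁻ < RS⁻ < HS⁻ < p-O₂N–C₆H₄–COO⁻ < Br⁻

A good leaving group is a weak base: the lower the pKₐ of its conjugate acid, the more readily it departs.
Br⁻: pKₐ(HBr) ≈ -9
p-O₂N–C₆H₄–COO⁻: pKₐ(p-nitrobenzoic acid) ≈ 3.4 — electron-withdrawing nitro group stabilises the carboxylate
HS⁻: pKₐ(H₂S) ≈ 7 — larger and more polarisable than the oxygen analogue
RS⁻: pKₐ(RSH (a thiol)) ≈ 10.5
CH₃CH₂O⁻: pKₐ(CH₃CH₂OH) ≈ 16
The question asks for worst first, so the sequence is read in increasing leaving-group ability.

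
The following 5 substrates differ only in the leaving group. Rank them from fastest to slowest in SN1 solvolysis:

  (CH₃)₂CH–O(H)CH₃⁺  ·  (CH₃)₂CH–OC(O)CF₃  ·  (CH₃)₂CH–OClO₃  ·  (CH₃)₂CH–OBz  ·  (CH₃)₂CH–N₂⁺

(CH₃)₂CH–N₂⁺ > (CH₃)₂CH–OClO₃ > (CH₃)₂CH–O(H)CH₃⁺ > (CH₃)₂CH–OC(O)CF₃ > (CH₃)₂CH–OBz

With the same alkyl group throughout, only the leaving group differentiates the rates.
A good leaving group is a weak base: the lower the pKₐ of its conjugate acid, the more readily it departs.
(CH₃)₂CH–N₂⁺ loses N₂: no meaningful conjugate acid; N₂ departs as an exceptionally stable neutral molecule
(CH₃)₂CH–OClO₃ loses ClO₄⁻: pKₐ(HClO₄) ≈ -10
(CH₃)₂CH–O(H)CH₃⁺ loses R'OH: pKₐ(R'OH₂⁺) ≈ -2.4
(CH₃)₂CH–OC(O)CF₃ loses CF₃COO⁻: pKₐ(CF₃COOH) ≈ 0.2
(CH₃)₂CH–OBz loses PhCOO⁻: pKₐ(C₆H₅COOH) ≈ 4.2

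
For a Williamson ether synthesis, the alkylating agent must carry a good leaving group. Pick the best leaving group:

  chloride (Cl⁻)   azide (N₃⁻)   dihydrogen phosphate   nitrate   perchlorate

perchlorate

A good leaving group is a weak base: the lower the pKₐ of its conjugate acid, the more readily it departs.
perchlorate: pKₐ(HClO₄) ≈ -10
chloride (Cl⁻): pKₐ(HCl) ≈ -7
nitrate: pKₐ(HNO₃) ≈ -1.3
dihydrogen phosphate: pKₐ(H₃PO₄) ≈ 2.1
azide (N₃⁻): pKₐ(HN₃) ≈ 4.7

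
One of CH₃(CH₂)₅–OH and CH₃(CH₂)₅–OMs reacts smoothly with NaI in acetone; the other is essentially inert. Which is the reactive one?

CH₃(CH₂)₅–OMs

From CH₃(CH₂)₅–OH the departing group would be OH⁻ (pKₐ(H₂O) ≈ 15.7). Strong base; essentially never leaves without prior activation.
From CH₃(CH₂)₅–OMs the leaving group is OMs⁻ (pKₐ(CH₃SO₃H (MsOH)) ≈ -1.9). Resonance-delocalised alkanesulfonate.
(In practice CH₃(CH₂)₅–OMs is made from CH₃(CH₂)₅–OH by treatment with MsCl / Et₃N, converting the hydroxyl into a mesylate.)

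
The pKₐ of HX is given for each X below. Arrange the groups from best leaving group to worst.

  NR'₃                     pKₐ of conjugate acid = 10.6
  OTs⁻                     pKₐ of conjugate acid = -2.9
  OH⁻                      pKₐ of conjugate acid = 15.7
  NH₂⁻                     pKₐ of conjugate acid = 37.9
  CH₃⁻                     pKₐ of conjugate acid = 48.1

Lower conjugate-acid pKₐ ⇒ weaker base ⇒ better leaving group.
Sorting by the given values: OTs⁻ (-2.9), NR'₃ (10.6), OH⁻ (15.7), NH₂⁻ (37.9), CH₃⁻ (48.1).

OTs⁻ > NR'₃ > OH⁻ > NH₂⁻ > CH₃⁻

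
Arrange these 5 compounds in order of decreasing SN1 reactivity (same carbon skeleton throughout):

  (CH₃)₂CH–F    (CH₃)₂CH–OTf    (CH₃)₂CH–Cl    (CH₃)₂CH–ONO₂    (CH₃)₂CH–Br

(CH₃)₂CH–OTf > (CH₃)₂CH–Br > (CH₃)₂CH–Cl > (CH₃)₂CH–ONO₂ > (CH₃)₂CH–F

Identical carbon frameworks mean the comparison reduces to leaving-group quality.
Leaving-group ability tracks the stability of the departed species; conjugate-acid pKₐ is the usual yardstick (lower pKₐ → better LG).
(CH₃)₂CH–OTf loses OTf⁻: pKₐ(CF₃SO₃H (triflic acid)) ≈ -14
(CH₃)₂CH–Br loses Br⁻: pKₐ(HBr) ≈ -9
(CH₃)₂CH–Cl loses Cl⁻: pKₐ(HCl) ≈ -7
(CH₃)₂CH–ONO₂ loses NO₃⁻: pKₐ(HNO₃) ≈ -1.3
(CH₃)₂CH–F loses F⁻: pKₐ(HF) ≈ 3.2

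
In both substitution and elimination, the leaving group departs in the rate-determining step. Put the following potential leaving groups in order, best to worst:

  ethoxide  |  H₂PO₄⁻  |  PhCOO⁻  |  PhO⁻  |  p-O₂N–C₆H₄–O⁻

H₂PO₄⁻: pKₐ(H₃PO₄) ≈ 2.1
PhCOO⁻: pKₐ(C₆H₅COOH) ≈ 4.2
p-O₂N–C₆H₄–O⁻: pKₐ(p-nitrophenol) ≈ 7.2
PhO⁻: pKₐ(C₆H₅OH (phenol)) ≈ 10
ethoxide: pKₐ(CH₃CH₂OH) ≈ 16

H₂PO₄⁻ > PhCOO⁻ > p-O₂N–C₆H₄–O⁻ > PhO⁻ > ethoxide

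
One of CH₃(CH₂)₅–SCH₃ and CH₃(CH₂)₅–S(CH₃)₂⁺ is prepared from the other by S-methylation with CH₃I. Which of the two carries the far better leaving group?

CH₃(CH₂)₅–S(CH₃)₂⁺

From CH₃(CH₂)₅–SCH₃ the departing group would be RS⁻ (pKₐ(RSH (a thiol)) ≈ 10.5). Moderately basic; rarely leaves without activation.
From CH₃(CH₂)₅–S(CH₃)₂⁺ the leaving group is SR'₂ (pKₐ(R'₂SH⁺) ≈ -7). Neutral; leaves from a sulfonium salt (R–SR'₂⁺).
S-methylation with CH₃I works by allowing neutral dimethyl sulfide, rather than methanethiolate, to depart, making CH₃(CH₂)₅–S(CH₃)₂⁺ enormously more reactive.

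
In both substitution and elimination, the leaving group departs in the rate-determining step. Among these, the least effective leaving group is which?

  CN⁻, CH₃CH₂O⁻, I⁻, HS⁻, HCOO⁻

CH₃CH₂O⁻

A good leaving group is a weak base: the lower the pKₐ of its conjugate acid, the more readily it departs.
I⁻: pKₐ(HI) ≈ -10
HCOO⁻: pKₐ(HCOOH) ≈ 3.8
HS⁻: pKₐ(H₂S) ≈ 7
CN⁻: pKₐ(HCN) ≈ 9.2
CH₃CH₂O⁻: pKₐ(CH₃CH₂OH) ≈ 16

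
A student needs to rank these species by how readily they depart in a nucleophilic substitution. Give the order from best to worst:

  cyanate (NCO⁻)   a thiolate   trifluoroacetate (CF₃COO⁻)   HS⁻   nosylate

nosylate > trifluoroacetate (CF₃COO⁻) > cyanate (NCO⁻) > HS⁻ > a thiolate

The more stable X⁻ (or X) is on its own — i.e. the weaker a base it is — the better a leaving group it makes.
nosylate: pKₐ(p-O₂NC₆H₄SO₃H) ≈ -3.5 — p-nitro group further stabilises the sulfonate
trifluoroacetate (CF₃COO⁻): pKₐ(CF₃COOH) ≈ 0.2 — strongly electron-withdrawing CF₃ stabilises the carboxylate
cyanate (NCO⁻): pKₐ(HOCN) ≈ 3.5 — resonance between N and O
HS⁻: pKₐ(H₂S) ≈ 7 — larger and more polarisable than the oxygen analogue
a thiolate: pKₐ(RSH (a thiol)) ≈ 10.5 — moderately basic; rarely leaves without activation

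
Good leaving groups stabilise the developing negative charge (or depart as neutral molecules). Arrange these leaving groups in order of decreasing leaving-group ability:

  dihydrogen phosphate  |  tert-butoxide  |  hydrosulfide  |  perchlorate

perchlorate > dihydrogen phosphate > hydrosulfide > tert-butoxide

perchlorate: pKₐ(HClO₄) ≈ -10
dihydrogen phosphate: pKₐ(H₃PO₄) ≈ 2.1
hydrosulfide: pKₐ(H₂S) ≈ 7
tert-butoxide: pKₐ(t-BuOH) ≈ 18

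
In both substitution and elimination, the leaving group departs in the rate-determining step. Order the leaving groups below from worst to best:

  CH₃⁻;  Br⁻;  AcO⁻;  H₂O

Br⁻: pKₐ(HBr) ≈ -9
H₂O: pKₐ(H₃O⁺) ≈ -1.7
AcO⁻: pKₐ(CH₃COOH) ≈ 4.8
CH₃⁻: pKₐ(CH₄) ≈ 48
Listed from poorest to best leaving group as asked.

CH₃⁻ < AcO⁻ < H₂O < Br⁻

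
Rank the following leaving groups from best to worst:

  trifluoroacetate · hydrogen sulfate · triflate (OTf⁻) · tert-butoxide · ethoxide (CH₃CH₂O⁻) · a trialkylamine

A good leaving group is a weak base: the lower the pKₐ of its conjugate acid, the more readily it departs.
triflate (OTf⁻): pKₐ(CF₃SO₃H (triflic acid)) ≈ -14
hydrogen sulfate: pKₐ(H₂SO₄) ≈ -3
trifluoroacetate: pKₐ(CF₃COOH) ≈ 0.2
a trialkylamine: pKₐ(R'₃NH⁺) ≈ 10.7
ethoxide (CH₃CH₂O⁻): pKₐ(CH₃CH₂OH) ≈ 16
tert-butoxide: pKₐ(t-BuOH) ≈ 18

triflate (OTf⁻) > hydrogen sulfate > trifluoroacetate > a trialkylamine > ethoxide (CH₃CH₂O⁻) > tert-butoxide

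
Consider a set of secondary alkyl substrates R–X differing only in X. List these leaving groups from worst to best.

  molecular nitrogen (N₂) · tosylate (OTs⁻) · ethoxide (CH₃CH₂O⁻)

molecular nitrogen (N₂): no meaningful conjugate acid; N₂ departs as an exceptionally stable neutral molecule
tosylate (OTs⁻): pKₐ(p-CH₃C₆H₄SO₃H (TsOH)) ≈ -2.8
ethoxide (CH₃CH₂O⁻): pKₐ(CH₃CH₂OH) ≈ 16
Reversing gives the worst-to-best order requested.

ethoxide (CH₃CH₂O⁻) < tosylate (OTs⁻) < molecular nitrogen (N₂)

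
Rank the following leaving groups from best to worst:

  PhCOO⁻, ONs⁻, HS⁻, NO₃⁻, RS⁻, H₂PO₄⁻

ONs⁻ > NO₃⁻ > H₂PO₄⁻ > PhCOO⁻ > HS⁻ > RS⁻

A good leaving group is a weak base: the lower the pKₐ of its conjugate acid, the more readily it departs.
ONs⁻: pKₐ(p-O₂NC₆H₄SO₃H) ≈ -3.5 — p-nitro group further stabilises the sulfonate
NO₃⁻: pKₐ(HNO₃) ≈ -1.3
H₂PO₄⁻: pKₐ(H₃PO₄) ≈ 2.1
PhCOO⁻: pKₐ(C₆H₅COOH) ≈ 4.2 — aryl carboxylate
HS⁻: pKₐ(H₂S) ≈ 7 — larger and more polarisable than the oxygen analogue
RS⁻: pKₐ(RSH (a thiol)) ≈ 10.5 — moderately basic; rarely leaves without activation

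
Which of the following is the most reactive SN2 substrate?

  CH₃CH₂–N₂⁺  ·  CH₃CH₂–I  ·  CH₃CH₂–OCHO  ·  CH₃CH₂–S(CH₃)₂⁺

The skeletons are identical, so relative rate is governed entirely by leaving-group ability.
The more stable X⁻ (or X) is on its own — i.e. the weaker a base it is — the better a leaving group it makes.
CH₃CH₂–N₂⁺ loses N₂: no meaningful conjugate acid; N₂ departs as an exceptionally stable neutral molecule
CH₃CH₂–I loses I⁻: pKₐ(HI) ≈ -10
CH₃CH₂–S(CH₃)₂⁺ loses SR'₂: pKₐ(R'₂SH⁺) ≈ -7
CH₃CH₂–OCHO loses HCOO⁻: pKₐ(HCOOH) ≈ 3.8

CH₃CH₂–N₂⁺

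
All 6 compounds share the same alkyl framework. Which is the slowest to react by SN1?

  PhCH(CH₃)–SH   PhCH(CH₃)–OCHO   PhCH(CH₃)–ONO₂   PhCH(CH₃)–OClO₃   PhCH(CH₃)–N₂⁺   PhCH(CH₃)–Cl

PhCH(CH₃)–SH

Identical carbon frameworks mean the comparison reduces to leaving-group quality.
Rank by basicity of the departing species: weakest base leaves most easily.
PhCH(CH₃)–N₂⁺ loses N₂: no meaningful conjugate acid; N₂ departs as an exceptionally stable neutral molecule
PhCH(CH₃)–OClO₃ loses ClO₄⁻: pKₐ(HClO₄) ≈ -10
PhCH(CH₃)–Cl loses Cl⁻: pKₐ(HCl) ≈ -7
PhCH(CH₃)–ONO₂ loses NO₃⁻: pKₐ(HNO₃) ≈ -1.3
PhCH(CH₃)–OCHO loses HCOO⁻: pKₐ(HCOOH) ≈ 3.8
PhCH(CH₃)–SH loses HS⁻: pKₐ(H₂S) ≈ 7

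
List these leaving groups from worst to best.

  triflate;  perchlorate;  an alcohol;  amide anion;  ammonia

amide anion < ammonia < an alcohol < perchlorate < triflate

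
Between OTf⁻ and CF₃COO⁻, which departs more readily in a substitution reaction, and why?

OTf⁻

OTf⁻ is the better leaving group.
pKₐ(CF₃SO₃H (triflic acid)) ≈ -14 versus pKₐ(CF₃COOH) ≈ 0.2: OTf⁻ is the much weaker base.
Charge spread over three oxygens and a CF₃ group; the premier leaving group in synthesis.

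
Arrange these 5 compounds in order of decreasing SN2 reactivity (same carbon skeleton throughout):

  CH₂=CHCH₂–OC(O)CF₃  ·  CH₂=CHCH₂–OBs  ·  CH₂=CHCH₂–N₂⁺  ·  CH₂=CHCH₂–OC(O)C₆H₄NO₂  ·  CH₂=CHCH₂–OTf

CH₂=CHCH₂–N₂⁺ > CH₂=CHCH₂–OTf > CH₂=CHCH₂–OBs > CH₂=CHCH₂–OC(O)CF₃ > CH₂=CHCH₂–OC(O)C₆H₄NO₂

The skeletons are identical, so relative rate is governed entirely by leaving-group ability.
A good leaving group is a weak base: the lower the pKₐ of its conjugate acid, the more readily it departs.
CH₂=CHCH₂–N₂⁺ loses N₂: no meaningful conjugate acid; N₂ departs as an exceptionally stable neutral molecule
CH₂=CHCH₂–OTf loses OTf⁻: pKₐ(CF₃SO₃H (triflic acid)) ≈ -14
CH₂=CHCH₂–OBs loses OBs⁻: pKₐ(p-BrC₆H₄SO₃H) ≈ -2.8
CH₂=CHCH₂–OC(O)CF₃ loses CF₃COO⁻: pKₐ(CF₃COOH) ≈ 0.2
CH₂=CHCH₂–OC(O)C₆H₄NO₂ loses p-O₂N–C₆H₄–COO⁻: pKₐ(p-nitrobenzoic acid) ≈ 3.4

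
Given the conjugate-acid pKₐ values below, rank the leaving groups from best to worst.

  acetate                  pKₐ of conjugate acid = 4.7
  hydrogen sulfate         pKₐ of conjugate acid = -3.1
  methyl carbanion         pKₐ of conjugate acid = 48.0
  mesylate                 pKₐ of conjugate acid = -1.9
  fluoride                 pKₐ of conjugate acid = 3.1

hydrogen sulfate > mesylate > fluoride > acetate > methyl carbanion

Lower conjugate-acid pKₐ ⇒ weaker base ⇒ better leaving group.
Sorting by the given values: hydrogen sulfate (-3.1), mesylate (-1.9), fluoride (3.1), acetate (4.7), methyl carbanion (48.0).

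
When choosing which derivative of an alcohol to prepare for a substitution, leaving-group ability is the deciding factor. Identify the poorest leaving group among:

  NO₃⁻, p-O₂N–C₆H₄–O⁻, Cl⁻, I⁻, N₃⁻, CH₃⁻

Rank by basicity of the departing species: weakest base leaves most easily.
I⁻: pKₐ(HI) ≈ -10
Cl⁻: pKₐ(HCl) ≈ -7
NO₃⁻: pKₐ(HNO₃) ≈ -1.3
N₃⁻: pKₐ(HN₃) ≈ 4.7
p-O₂N–C₆H₄–O⁻: pKₐ(p-nitrophenol) ≈ 7.2
CH₃⁻: pKₐ(CH₄) ≈ 48

CH₃⁻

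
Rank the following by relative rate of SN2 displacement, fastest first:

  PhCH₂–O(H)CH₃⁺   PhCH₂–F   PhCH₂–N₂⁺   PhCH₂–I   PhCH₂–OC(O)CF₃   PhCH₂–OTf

PhCH₂–N₂⁺ > PhCH₂–OTf > PhCH₂–I > PhCH₂–O(H)CH₃⁺ > PhCH₂–OC(O)CF₃ > PhCH₂–F

The skeletons are identical, so relative rate is governed entirely by leaving-group ability.
A good leaving group is a weak base: the lower the pKₐ of its conjugate acid, the more readily it departs.
PhCH₂–N₂⁺ loses N₂: no meaningful conjugate acid; N₂ departs as an exceptionally stable neutral molecule
PhCH₂–OTf loses OTf⁻: pKₐ(CF₃SO₃H (triflic acid)) ≈ -14
PhCH₂–I loses I⁻: pKₐ(HI) ≈ -10
PhCH₂–O(H)CH₃⁺ loses R'OH: pKₐ(R'OH₂⁺) ≈ -2.4
PhCH₂–OC(O)CF₃ loses CF₃COO⁻: pKₐ(CF₃COOH) ≈ 0.2
PhCH₂–F loses F⁻: pKₐ(HF) ≈ 3.2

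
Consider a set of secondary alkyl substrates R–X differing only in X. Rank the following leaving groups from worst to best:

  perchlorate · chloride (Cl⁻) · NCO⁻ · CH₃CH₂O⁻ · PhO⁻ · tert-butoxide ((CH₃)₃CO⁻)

The more stable X⁻ (or X) is on its own — i.e. the weaker a base it is — the better a leaving group it makes.
perchlorate: pKₐ(HClO₄) ≈ -10
chloride (Cl⁻): pKₐ(HCl) ≈ -7
NCO⁻: pKₐ(HOCN) ≈ 3.5
PhO⁻: pKₐ(C₆H₅OH (phenol)) ≈ 10
CH₃CH₂O⁻: pKₐ(CH₃CH₂OH) ≈ 16
tert-butoxide ((CH₃)₃CO⁻): pKₐ(t-BuOH) ≈ 18
Listed from poorest to best leaving group as asked.

tert-butoxide ((CH₃)₃CO⁻) < CH₃CH₂O⁻ < PhO⁻ < NCO⁻ < chloride (Cl⁻) < perchlorate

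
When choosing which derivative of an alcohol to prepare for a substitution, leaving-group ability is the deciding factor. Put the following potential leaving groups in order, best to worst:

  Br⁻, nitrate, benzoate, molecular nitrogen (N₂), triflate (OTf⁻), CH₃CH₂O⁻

molecular nitrogen (N₂) > triflate (OTf⁻) > Br⁻ > nitrate > benzoate > CH₃CH₂O⁻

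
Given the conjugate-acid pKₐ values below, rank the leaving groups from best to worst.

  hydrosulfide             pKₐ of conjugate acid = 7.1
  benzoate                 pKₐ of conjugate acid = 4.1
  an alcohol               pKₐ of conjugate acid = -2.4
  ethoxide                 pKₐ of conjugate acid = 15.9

an alcohol > benzoate > hydrosulfide > ethoxide

Lower conjugate-acid pKₐ ⇒ weaker base ⇒ better leaving group.
Sorting by the given values: an alcohol (-2.4), benzoate (4.1), hydrosulfide (7.1), ethoxide (15.9).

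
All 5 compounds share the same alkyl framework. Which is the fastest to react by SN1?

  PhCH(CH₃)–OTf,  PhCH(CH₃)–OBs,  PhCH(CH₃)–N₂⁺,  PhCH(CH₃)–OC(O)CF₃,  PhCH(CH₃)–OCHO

PhCH(CH₃)–N₂⁺

Identical carbon frameworks mean the comparison reduces to leaving-group quality.
Leaving-group ability tracks the stability of the departed species; conjugate-acid pKₐ is the usual yardstick (lower pKₐ → better LG).
PhCH(CH₃)–N₂⁺ loses N₂: no meaningful conjugate acid; N₂ departs as an exceptionally stable neutral molecule
PhCH(CH₃)–OTf loses OTf⁻: pKₐ(CF₃SO₃H (triflic acid)) ≈ -14
PhCH(CH₃)–OBs loses OBs⁻: pKₐ(p-BrC₆H₄SO₃H) ≈ -2.8
PhCH(CH₃)–OC(O)CF₃ loses CF₃COO⁻: pKₐ(CF₃COOH) ≈ 0.2
PhCH(CH₃)–OCHO loses HCOO⁻: pKₐ(HCOOH) ≈ 3.8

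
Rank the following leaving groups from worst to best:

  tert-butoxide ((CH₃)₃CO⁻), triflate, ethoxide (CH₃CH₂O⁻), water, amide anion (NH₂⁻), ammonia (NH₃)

A good leaving group is a weak base: the lower the pKₐ of its conjugate acid, the more readily it departs.
triflate: pKₐ(CF₃SO₃H (triflic acid)) ≈ -14 — charge spread over three oxygens and a CF₃ group; the premier leaving group in synthesis
water: pKₐ(H₃O⁺) ≈ -1.7 — neutral; leaves from a protonated alcohol (R–OH₂⁺)
ammonia (NH₃): pKₐ(NH₄⁺) ≈ 9.2
ethoxide (CH₃CH₂O⁻): pKₐ(CH₃CH₂OH) ≈ 16 — strong base; alkoxides do not leave unassisted
tert-butoxide ((CH₃)₃CO⁻): pKₐ(t-BuOH) ≈ 18 — bulky, strongly basic alkoxide
amide anion (NH₂⁻): pKₐ(NH₃) ≈ 38
Listed from poorest to best leaving group as asked.

amide anion (NH₂⁻) < tert-butoxide ((CH₃)₃CO⁻) < ethoxide (CH₃CH₂O⁻) < ammonia (NH₃) < water < triflate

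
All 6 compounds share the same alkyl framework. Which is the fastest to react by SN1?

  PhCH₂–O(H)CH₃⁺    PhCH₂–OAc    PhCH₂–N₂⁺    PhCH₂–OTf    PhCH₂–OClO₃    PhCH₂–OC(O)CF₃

The skeletons are identical, so relative rate is governed entirely by leaving-group ability.
Leaving-group ability tracks the stability of the departed species; conjugate-acid pKₐ is the usual yardstick (lower pKₐ → better LG).
PhCH₂–N₂⁺ loses N₂: no meaningful conjugate acid; N₂ departs as an exceptionally stable neutral molecule
PhCH₂–OTf loses OTf⁻: pKₐ(CF₃SO₃H (triflic acid)) ≈ -14
PhCH₂–OClO₃ loses ClO₄⁻: pKₐ(HClO₄) ≈ -10
PhCH₂–O(H)CH₃⁺ loses R'OH: pKₐ(R'OH₂⁺) ≈ -2.4
PhCH₂–OC(O)CF₃ loses CF₃COO⁻: pKₐ(CF₃COOH) ≈ 0.2
PhCH₂–OAc loses AcO⁻: pKₐ(CH₃COOH) ≈ 4.8

PhCH₂–N₂⁺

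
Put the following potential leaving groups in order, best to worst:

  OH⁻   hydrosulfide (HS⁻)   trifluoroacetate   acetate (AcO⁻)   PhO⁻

trifluoroacetate: pKₐ(CF₃COOH) ≈ 0.2 — strongly electron-withdrawing CF₃ stabilises the carboxylate
acetate (AcO⁻): pKₐ(CH₃COOH) ≈ 4.8 — resonance-stabilised but still a weak base
hydrosulfide (HS⁻): pKₐ(H₂S) ≈ 7
PhO⁻: pKₐ(C₆H₅OH (phenol)) ≈ 10 — resonance into the ring helps, but still a poor LG
OH⁻: pKₐ(H₂O) ≈ 15.7 — strong base; essentially never leaves without prior activation

trifluoroacetate > acetate (AcO⁻) > hydrosulfide (HS⁻) > PhO⁻ > OH⁻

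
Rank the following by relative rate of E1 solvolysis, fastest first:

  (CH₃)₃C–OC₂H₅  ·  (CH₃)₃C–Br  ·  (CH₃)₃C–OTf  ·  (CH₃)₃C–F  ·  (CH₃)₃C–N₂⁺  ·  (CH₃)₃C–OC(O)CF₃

Same R in every case — rank the leaving groups.
Rank by basicity of the departing species: weakest base leaves most easily.
(CH₃)₃C–N₂⁺ loses N₂: no meaningful conjugate acid; N₂ departs as an exceptionally stable neutral molecule
(CH₃)₃C–OTf loses OTf⁻: pKₐ(CF₃SO₃H (triflic acid)) ≈ -14
(CH₃)₃C–Br loses Br⁻: pKₐ(HBr) ≈ -9
(CH₃)₃C–OC(O)CF₃ loses CF₃COO⁻: pKₐ(CF₃COOH) ≈ 0.2
(CH₃)₃C–F loses F⁻: pKₐ(HF) ≈ 3.2
(CH₃)₃C–OC₂H₅ loses CH₃CH₂O⁻: pKₐ(CH₃CH₂OH) ≈ 16

(CH₃)₃C–N₂⁺ > (CH₃)₃C–OTf > (CH₃)₃C–Br > (CH₃)₃C–OC(O)CF₃ > (CH₃)₃C–F > (CH₃)₃C–OC₂H₅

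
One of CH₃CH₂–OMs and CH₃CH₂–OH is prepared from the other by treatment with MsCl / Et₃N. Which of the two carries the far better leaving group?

CH₃CH₂–OMs

From CH₃CH₂–OH the departing group would be OH⁻ (pKₐ(H₂O) ≈ 15.7). Strong base; essentially never leaves without prior activation.
From CH₃CH₂–OMs the leaving group is OMs⁻ (pKₐ(CH₃SO₃H (MsOH)) ≈ -1.9). Resonance-delocalised alkanesulfonate.
Treatment with MsCl / Et₃N works by converting the hydroxyl into a mesylate, making CH₃CH₂–OMs enormously more reactive.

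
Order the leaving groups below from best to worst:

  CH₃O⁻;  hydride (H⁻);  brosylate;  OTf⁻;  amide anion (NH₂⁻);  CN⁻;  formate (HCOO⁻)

Rank by basicity of the departing species: weakest base leaves most easily.
OTf⁻: pKₐ(CF₃SO₃H (triflic acid)) ≈ -14
brosylate: pKₐ(p-BrC₆H₄SO₃H) ≈ -2.8
formate (HCOO⁻): pKₐ(HCOOH) ≈ 3.8
CN⁻: pKₐ(HCN) ≈ 9.2
CH₃O⁻: pKₐ(CH₃OH) ≈ 15.5 — strong base; alkoxides do not leave unassisted
hydride (H⁻): pKₐ(H₂) ≈ 36 — extremely strong base; leaves only in special hydride-transfer contexts
amide anion (NH₂⁻): pKₐ(NH₃) ≈ 38 — extremely strong base; never a leaving group

OTf⁻ > brosylate > formate (HCOO⁻) > CN⁻ > CH₃O⁻ > hydride (H⁻) > amide anion (NH₂⁻)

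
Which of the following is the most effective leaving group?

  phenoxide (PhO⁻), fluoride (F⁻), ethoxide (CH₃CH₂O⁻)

fluoride (F⁻)

Rank by basicity of the departing species: weakest base leaves most easily.
fluoride (F⁻): pKₐ(HF) ≈ 3.2
phenoxide (PhO⁻): pKₐ(C₆H₅OH (phenol)) ≈ 10
ethoxide (CH₃CH₂O⁻): pKₐ(CH₃CH₂OH) ≈ 16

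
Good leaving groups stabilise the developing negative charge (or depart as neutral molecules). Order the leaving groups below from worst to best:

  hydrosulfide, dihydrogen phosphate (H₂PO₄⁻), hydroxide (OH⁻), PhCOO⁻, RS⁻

hydroxide (OH⁻) < RS⁻ < hydrosulfide < PhCOO⁻ < dihydrogen phosphate (H₂PO₄⁻)

Rank by basicity of the departing species: weakest base leaves most easily.
dihydrogen phosphate (H₂PO₄⁻): pKₐ(H₃PO₄) ≈ 2.1 — moderate base; biological leaving group after further activation
PhCOO⁻: pKₐ(C₆H₅COOH) ≈ 4.2 — aryl carboxylate
hydrosulfide: pKₐ(H₂S) ≈ 7 — larger and more polarisable than the oxygen analogue
RS⁻: pKₐ(RSH (a thiol)) ≈ 10.5 — moderately basic; rarely leaves without activation
hydroxide (OH⁻): pKₐ(H₂O) ≈ 15.7 — strong base; essentially never leaves without prior activation
Reversing gives the worst-to-best order requested.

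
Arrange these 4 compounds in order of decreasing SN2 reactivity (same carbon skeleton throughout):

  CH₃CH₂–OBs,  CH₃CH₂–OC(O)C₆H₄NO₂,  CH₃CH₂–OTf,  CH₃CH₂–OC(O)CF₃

CH₃CH₂–OTf > CH₃CH₂–OBs > CH₃CH₂–OC(O)CF₃ > CH₃CH₂–OC(O)C₆H₄NO₂

The skeletons are identical, so relative rate is governed entirely by leaving-group ability.
The more stable X⁻ (or X) is on its own — i.e. the weaker a base it is — the better a leaving group it makes.
CH₃CH₂–OTf loses OTf⁻: pKₐ(CF₃SO₃H (triflic acid)) ≈ -14
CH₃CH₂–OBs loses OBs⁻: pKₐ(p-BrC₆H₄SO₃H) ≈ -2.8
CH₃CH₂–OC(O)CF₃ loses CF₃COO⁻: pKₐ(CF₃COOH) ≈ 0.2
CH₃CH₂–OC(O)C₆H₄NO₂ loses p-O₂N–C₆H₄–COO⁻: pKₐ(p-nitrobenzoic acid) ≈ 3.4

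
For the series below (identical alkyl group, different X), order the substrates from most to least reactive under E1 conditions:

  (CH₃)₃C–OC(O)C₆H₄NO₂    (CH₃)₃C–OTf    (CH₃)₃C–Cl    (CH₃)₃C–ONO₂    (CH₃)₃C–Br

(CH₃)₃C–OTf > (CH₃)₃C–Br > (CH₃)₃C–Cl > (CH₃)₃C–ONO₂ > (CH₃)₃C–OC(O)C₆H₄NO₂

With the same alkyl group throughout, only the leaving group differentiates the rates.
A good leaving group is a weak base: the lower the pKₐ of its conjugate acid, the more readily it departs.
(CH₃)₃C–OTf loses OTf⁻: pKₐ(CF₃SO₃H (triflic acid)) ≈ -14
(CH₃)₃C–Br loses Br⁻: pKₐ(HBr) ≈ -9
(CH₃)₃C–Cl loses Cl⁻: pKₐ(HCl) ≈ -7
(CH₃)₃C–ONO₂ loses NO₃⁻: pKₐ(HNO₃) ≈ -1.3
(CH₃)₃C–OC(O)C₆H₄NO₂ loses p-O₂N–C₆H₄–COO⁻: pKₐ(p-nitrobenzoic acid) ≈ 3.4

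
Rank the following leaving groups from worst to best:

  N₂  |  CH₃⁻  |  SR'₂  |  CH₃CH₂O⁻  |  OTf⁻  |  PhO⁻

CH₃⁻ < CH₃CH₂O⁻ < PhO⁻ < SR'₂ < OTf⁻ < N₂

Leaving-group ability tracks the stability of the departed species; conjugate-acid pKₐ is the usual yardstick (lower pKₐ → better LG).
N₂: no meaningful conjugate acid; N₂ departs as an exceptionally stable neutral molecule
OTf⁻: pKₐ(CF₃SO₃H (triflic acid)) ≈ -14
SR'₂: pKₐ(R'₂SH⁺) ≈ -7
PhO⁻: pKₐ(C₆H₅OH (phenol)) ≈ 10 — resonance into the ring helps, but still a poor LG
CH₃CH₂O⁻: pKₐ(CH₃CH₂OH) ≈ 16 — strong base; alkoxides do not leave unassisted
CH₃⁻: pKₐ(CH₄) ≈ 48
Reversing gives the worst-to-best order requested.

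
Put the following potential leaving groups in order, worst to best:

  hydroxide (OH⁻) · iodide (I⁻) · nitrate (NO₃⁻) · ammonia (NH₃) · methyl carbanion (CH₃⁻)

methyl carbanion (CH₃⁻) < hydroxide (OH⁻) < ammonia (NH₃) < nitrate (NO₃⁻) < iodide (I⁻)

iodide (I⁻): pKₐ(HI) ≈ -10
nitrate (NO₃⁻): pKₐ(HNO₃) ≈ -1.3
ammonia (NH₃): pKₐ(NH₄⁺) ≈ 9.2
hydroxide (OH⁻): pKₐ(H₂O) ≈ 15.7 — strong base; essentially never leaves without prior activation
methyl carbanion (CH₃⁻): pKₐ(CH₄) ≈ 48
The question asks for worst first, so the sequence is read in increasing leaving-group ability.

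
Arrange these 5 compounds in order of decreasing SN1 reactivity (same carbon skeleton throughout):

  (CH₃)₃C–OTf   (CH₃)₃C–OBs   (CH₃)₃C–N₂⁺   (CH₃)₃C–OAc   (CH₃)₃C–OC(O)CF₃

(CH₃)₃C–N₂⁺ > (CH₃)₃C–OTf > (CH₃)₃C–OBs > (CH₃)₃C–OC(O)CF₃ > (CH₃)₃C–OAc

Same R in every case — rank the leaving groups.
Leaving-group ability tracks the stability of the departed species; conjugate-acid pKₐ is the usual yardstick (lower pKₐ → better LG).
(CH₃)₃C–N₂⁺ loses N₂: no meaningful conjugate acid; N₂ departs as an exceptionally stable neutral molecule
(CH₃)₃C–OTf loses OTf⁻: pKₐ(CF₃SO₃H (triflic acid)) ≈ -14
(CH₃)₃C–OBs loses OBs⁻: pKₐ(p-BrC₆H₄SO₃H) ≈ -2.8
(CH₃)₃C–OC(O)CF₃ loses CF₃COO⁻: pKₐ(CF₃COOH) ≈ 0.2
(CH₃)₃C–OAc loses AcO⁻: pKₐ(CH₃COOH) ≈ 4.8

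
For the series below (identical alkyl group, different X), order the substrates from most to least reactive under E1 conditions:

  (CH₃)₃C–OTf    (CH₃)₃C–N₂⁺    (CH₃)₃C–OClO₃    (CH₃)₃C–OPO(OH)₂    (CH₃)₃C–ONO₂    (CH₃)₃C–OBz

(CH₃)₃C–N₂⁺ > (CH₃)₃C–OTf > (CH₃)₃C–OClO₃ > (CH₃)₃C–ONO₂ > (CH₃)₃C–OPO(OH)₂ > (CH₃)₃C–OBz

Identical carbon frameworks mean the comparison reduces to leaving-group quality.
A good leaving group is a weak base: the lower the pKₐ of its conjugate acid, the more readily it departs.
(CH₃)₃C–N₂⁺ loses N₂: no meaningful conjugate acid; N₂ departs as an exceptionally stable neutral molecule
(CH₃)₃C–OTf loses OTf⁻: pKₐ(CF₃SO₃H (triflic acid)) ≈ -14
(CH₃)₃C–OClO₃ loses ClO₄⁻: pKₐ(HClO₄) ≈ -10
(CH₃)₃C–ONO₂ loses NO₃⁻: pKₐ(HNO₃) ≈ -1.3
(CH₃)₃C–OPO(OH)₂ loses H₂PO₄⁻: pKₐ(H₃PO₄) ≈ 2.1
(CH₃)₃C–OBz loses PhCOO⁻: pKₐ(C₆H₅COOH) ≈ 4.2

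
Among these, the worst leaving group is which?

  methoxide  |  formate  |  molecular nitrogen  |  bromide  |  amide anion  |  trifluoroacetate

molecular nitrogen: no meaningful conjugate acid; N₂ departs as an exceptionally stable neutral molecule
bromide: pKₐ(HBr) ≈ -9
trifluoroacetate: pKₐ(CF₃COOH) ≈ 0.2
formate: pKₐ(HCOOH) ≈ 3.8
methoxide: pKₐ(CH₃OH) ≈ 15.5
amide anion: pKₐ(NH₃) ≈ 38

amide anion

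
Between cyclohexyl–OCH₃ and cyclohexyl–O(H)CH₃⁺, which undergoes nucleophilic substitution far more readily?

From cyclohexyl–OCH₃ the departing group would be CH₃O⁻ (pKₐ(CH₃OH) ≈ 15.5). Strong base; alkoxides do not leave unassisted.
From cyclohexyl–O(H)CH₃⁺ the leaving group is R'OH (pKₐ(R'OH₂⁺) ≈ -2.4). Neutral; leaves from a protonated ether (an oxonium ion, R–O(H)R'⁺).
(In practice cyclohexyl–O(H)CH₃⁺ is made from cyclohexyl–OCH₃ by protonation with concentrated HI, allowing neutral methanol, rather than methoxide, to depart.)

cyclohexyl–O(H)CH₃⁺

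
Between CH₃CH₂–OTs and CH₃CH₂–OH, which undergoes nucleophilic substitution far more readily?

CH₃CH₂–OTs

From CH₃CH₂–OH the departing group would be OH⁻ (pKₐ(H₂O) ≈ 15.7). Strong base; essentially never leaves without prior activation.
From CH₃CH₂–OTs the leaving group is OTs⁻ (pKₐ(p-CH₃C₆H₄SO₃H (TsOH)) ≈ -2.8). Resonance-delocalised arenesulfonate.
(In practice CH₃CH₂–OTs is made from CH₃CH₂–OH by treatment with TsCl / pyridine, converting the hydroxyl into a tosylate.)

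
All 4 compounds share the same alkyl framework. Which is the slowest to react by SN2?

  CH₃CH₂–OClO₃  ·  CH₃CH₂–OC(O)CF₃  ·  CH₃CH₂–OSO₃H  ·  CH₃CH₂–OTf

CH₃CH₂–OC(O)CF₃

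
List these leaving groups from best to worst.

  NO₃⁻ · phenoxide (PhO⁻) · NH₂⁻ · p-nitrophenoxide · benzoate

NO₃⁻: pKₐ(HNO₃) ≈ -1.3
benzoate: pKₐ(C₆H₅COOH) ≈ 4.2 — aryl carboxylate
p-nitrophenoxide: pKₐ(p-nitrophenol) ≈ 7.2 — nitro group delocalises the charge; the classic chromogenic LG
phenoxide (PhO⁻): pKₐ(C₆H₅OH (phenol)) ≈ 10 — resonance into the ring helps, but still a poor LG
NH₂⁻: pKₐ(NH₃) ≈ 38

NO₃⁻ > benzoate > p-nitrophenoxide > phenoxide (PhO⁻) > NH₂⁻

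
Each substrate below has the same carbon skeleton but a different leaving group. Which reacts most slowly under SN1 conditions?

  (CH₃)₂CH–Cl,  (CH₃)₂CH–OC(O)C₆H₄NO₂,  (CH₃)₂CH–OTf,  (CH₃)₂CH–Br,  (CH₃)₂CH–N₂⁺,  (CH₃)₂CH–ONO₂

(CH₃)₂CH–OC(O)C₆H₄NO₂

Same R in every case — rank the leaving groups.
Rank by basicity of the departing species: weakest base leaves most easily.
(CH₃)₂CH–N₂⁺ loses N₂: no meaningful conjugate acid; N₂ departs as an exceptionally stable neutral molecule
(CH₃)₂CH–OTf loses OTf⁻: pKₐ(CF₃SO₃H (triflic acid)) ≈ -14
(CH₃)₂CH–Br loses Br⁻: pKₐ(HBr) ≈ -9
(CH₃)₂CH–Cl loses Cl⁻: pKₐ(HCl) ≈ -7
(CH₃)₂CH–ONO₂ loses NO₃⁻: pKₐ(HNO₃) ≈ -1.3
(CH₃)₂CH–OC(O)C₆H₄NO₂ loses p-O₂N–C₆H₄–COO⁻: pKₐ(p-nitrobenzoic acid) ≈ 3.4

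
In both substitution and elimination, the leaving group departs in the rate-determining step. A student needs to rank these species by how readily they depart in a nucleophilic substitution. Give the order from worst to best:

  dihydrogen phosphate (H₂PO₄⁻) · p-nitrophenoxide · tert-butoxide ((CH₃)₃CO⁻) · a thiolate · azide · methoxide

tert-butoxide ((CH₃)₃CO⁻) < methoxide < a thiolate < p-nitrophenoxide < azide < dihydrogen phosphate (H₂PO₄⁻)

dihydrogen phosphate (H₂PO₄⁻): pKₐ(H₃PO₄) ≈ 2.1
azide: pKₐ(HN₃) ≈ 4.7 — linear, resonance-stabilised
p-nitrophenoxide: pKₐ(p-nitrophenol) ≈ 7.2
a thiolate: pKₐ(RSH (a thiol)) ≈ 10.5 — moderately basic; rarely leaves without activation
methoxide: pKₐ(CH₃OH) ≈ 15.5
tert-butoxide ((CH₃)₃CO⁻): pKₐ(t-BuOH) ≈ 18
Reversing gives the worst-to-best order requested.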